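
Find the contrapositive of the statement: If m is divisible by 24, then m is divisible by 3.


Original: If m is divisible by 24, then m is divisible by 3
Contrapositive: If ¬Q, then ¬P
Negate Q: not (m is divisible by 3)
Negate P: not (m is divisible by 24)

If not (m is divisible by 3), then not (m is divisible by 24).


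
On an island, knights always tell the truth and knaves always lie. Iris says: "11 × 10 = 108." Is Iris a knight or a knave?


Statement: "11 × 10 = 108."
Actual: 11 × 10 = 110
Claimed: 108
Statement is FALSE → Iris lies → Knave

Knave


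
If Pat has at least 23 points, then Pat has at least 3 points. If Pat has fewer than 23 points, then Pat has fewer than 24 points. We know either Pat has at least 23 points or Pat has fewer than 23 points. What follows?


Constructive dilemma: (P → Q) ∧ (R → S), P ∨ R ⊢ Q ∨ S
Premise 1: Pat has at least 23 points → Pat has at least 3 points
Premise 2: Pat has fewer than 23 points → Pat has fewer than 24 points
Premise 3: Pat has at least 23 points ∨ Pat has fewer than 23 points
Case 1: Assuming Pat has at least 23 points, then by Premise 1, Pat has at least 3 points.
Case 2: Assuming Pat has fewer than 23 points, then by Premise 2, Pat has fewer than 24 points.
Since one of Pat has at least 23 points or Pat has fewer than 23 points must hold, we get Pat has at least 3 points or Pat has fewer than 24 points.

Pat has at least 3 points or Pat has fewer than 24 points.


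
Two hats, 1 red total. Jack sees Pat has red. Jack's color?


Total red = 1, Pat = red
Red accounted for: 1
Remaining for Jack: 0
Jack's hat is blue.

blue


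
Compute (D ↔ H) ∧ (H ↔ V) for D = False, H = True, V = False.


D = False, H = True, V = False
Step 1: D ↔ H is true when D and H have the same value. Result: False
Step 2: H ↔ V is true when H and V have the same value. Result: False
Step 3: False ∧ False = False

False


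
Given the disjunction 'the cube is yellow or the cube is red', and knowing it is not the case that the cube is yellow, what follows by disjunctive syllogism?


Disjunctive syllogism: P ∨ Q, ¬P ⊢ Q
Disjunction: the cube is yellow ∨ the cube is red
We know it is not the case that the cube is yellow.
By disjunctive syllogism, the other disjunct must be true.

The cube is red


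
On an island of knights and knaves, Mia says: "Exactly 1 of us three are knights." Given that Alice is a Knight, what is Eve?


Mia claims exactly 1 knights among Mia, Alice, Eve.
Given: Alice is a Knight.

Case 1: Mia is a Knight (tells truth)
  Then exactly 1 of the three are knights.
  Counting Mia, Alice: 2 knight(s) so far. Need -1 more → impossible.
Case 2: Mia is a Knave (lies)
  Then the count is NOT 1.
  If Eve = Knave, count = 1 = 1 → claim would be true, contradicts lie.
  If Eve = Knight, count = 2 ≠ 1 → lie confirmed ✓

Eve is a Knight.

Knight


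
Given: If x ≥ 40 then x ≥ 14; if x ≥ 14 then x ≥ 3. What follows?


Hypothetical syllogism: P → Q, Q → R ⊢ P → R
Premise 1: x ≥ 40 → x ≥ 14
Premise 2: x ≥ 14 → x ≥ 3
Chain the implications: the middle term (x ≥ 14) links the two.
Conclusion: If x ≥ 40, then x ≥ 3.

If x ≥ 40, then x ≥ 3.


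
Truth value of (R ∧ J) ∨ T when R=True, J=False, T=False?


R = True, J = False, T = False
Expression: (R ∧ J) ∨ T
Step 1: R ∧ J = True AND False = False
Step 2: (False) ∨ T = False OR False = False

False


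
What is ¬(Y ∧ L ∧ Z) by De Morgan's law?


De Morgan's law: ¬(P ∧ Q ∧ R) ≡ ¬P ∨ ¬Q ∨ ¬R
¬(Y ∧ L ∧ Z) = ¬Y ∨ ¬L ∨ ¬Z

¬Y ∨ ¬L ∨ ¬Z


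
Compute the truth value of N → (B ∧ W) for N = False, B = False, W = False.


N = False, B = False, W = False
Step 1: B ∧ W = False AND False = False
Step 2: N → (False): false only when N=True and consequent=False.
Result: True

True


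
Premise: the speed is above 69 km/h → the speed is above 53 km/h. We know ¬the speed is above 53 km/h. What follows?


Modus tollens: P → Q, ¬Q ⊢ ¬P
P: the speed is above 69 km/h
Q: the speed is above 53 km/h
We have P → Q and Q is false.
By modus tollens, P must be false.

It is not the case that the speed is above 69 km/h


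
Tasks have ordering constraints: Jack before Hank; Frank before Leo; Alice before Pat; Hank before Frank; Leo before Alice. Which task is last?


Constraints: Jack before Hank; Frank before Leo; Alice before Pat; Hank before Frank; Leo before Alice
The last task can have nothing scheduled after it, so it must never appear on the left of a 'before'.
Tasks appearing before some other task: Jack, Frank, Alice, Hank, Leo.
The only task not in that list is Pat → it is last.

Pat


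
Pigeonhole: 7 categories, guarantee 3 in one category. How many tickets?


Pigeonhole: to guarantee k in one of n categories, need (k-1)×n + 1.
k = 3, n = 7
Minimum = (3-1) × 7 + 1 = 2 × 7 + 1

15


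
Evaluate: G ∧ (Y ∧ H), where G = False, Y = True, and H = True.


G = False, Y = True, H = True
Step 1: Y ∧ H = True AND True = True
Step 2: G ∧ True = False AND True = False
AND is true only when ALL operands are true.

False


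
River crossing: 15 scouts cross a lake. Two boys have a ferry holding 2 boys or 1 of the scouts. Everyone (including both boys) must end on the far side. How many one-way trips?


Per crossing of one of the scouts: boys→, one←, one of the scouts→, one← = 4 trips
15 × 4 = 60, + 1 final boys→ = 61
Minimum trips = 61

61


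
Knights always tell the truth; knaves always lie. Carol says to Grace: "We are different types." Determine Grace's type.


Carol says: "We are different types."
Case 1: Carol is a Knight (truth-teller)
  Statement is true → they ARE different → Grace is a Knave
Case 2: Carol is a Knave (liar)
  Statement is false → they are NOT different → Grace is a Knave
In both cases, Grace is a Knave.

Knave


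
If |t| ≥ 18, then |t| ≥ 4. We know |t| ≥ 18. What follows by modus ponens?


Modus ponens: P → Q, P ⊢ Q
P: |t| ≥ 18
Q: |t| ≥ 4
We have P → Q and P is true.
By modus ponens, Q must be true.

|t| ≥ 4


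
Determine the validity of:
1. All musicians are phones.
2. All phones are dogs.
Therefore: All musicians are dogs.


Premise 1: All musicians are phones.
Premise 2: All phones are dogs.
Conclusion: All musicians are dogs.
Barbara syllogism (AAA-1): All A are B, All B are C → All A are C.
Middle term (phones) distributed in premise 2.

Valid


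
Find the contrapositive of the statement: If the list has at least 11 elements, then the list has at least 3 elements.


Original: If the list has at least 11 elements, then the list has at least 3 elements
Contrapositive: If ¬Q, then ¬P
Negate Q: not (the list has at least 3 elements)
Negate P: not (the list has at least 11 elements)

If not (the list has at least 3 elements), then not (the list has at least 11 elements).


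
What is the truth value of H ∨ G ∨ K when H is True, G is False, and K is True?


H = True, G = False, K = True
Step 1: H ∨ G = True OR False = True
Step 2: True ∨ K = True OR True = True
OR is true when at least one operand is true.

True


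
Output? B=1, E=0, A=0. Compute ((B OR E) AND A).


B OR E = 1|0 = 1
1 AND 0 = 0

0


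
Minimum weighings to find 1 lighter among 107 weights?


Each weighing has 3 outcomes (left heavy / balance / right heavy), so k weighings distinguish at most 3^k cases; splitting into three near-equal groups achieves this.
Need 3^k ≥ 107: 3^4 = 81 < 107 ≤ 3^5 = 243
k = ⌈log₃(107)⌉ = 5

5


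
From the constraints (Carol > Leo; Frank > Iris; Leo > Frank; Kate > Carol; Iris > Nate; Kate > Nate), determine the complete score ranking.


Constraints: Carol > Leo; Frank > Iris; Leo > Frank; Kate > Carol; Iris > Nate; Kate > Nate
Method: at each step, the next-highest is the one remaining person who never appears on the smaller side of a constraint between remaining people.
  Step 1: remaining {Iris, Carol, Frank, Kate, Leo, Nate}; on the smaller side: {Iris, Carol, Frank, Leo, Nate} → Kate is next (Kate > Carol; Kate > Nate).
  Step 2: remaining {Iris, Carol, Frank, Leo, Nate}; on the smaller side: {Iris, Frank, Leo, Nate} → Carol is next (Carol > Leo).
  Step 3: remaining {Iris, Frank, Leo, Nate}; on the smaller side: {Iris, Frank, Nate} → Leo is next (Leo > Frank).
  Step 4: remaining {Iris, Frank, Nate}; on the smaller side: {Iris, Nate} → Frank is next (Frank > Iris).
  Step 5: remaining {Iris, Nate}; on the smaller side: {Nate} → Iris is next (Iris > Nate).
  Step 6: only Nate remains → lowest.
Final ranking (highest to lowest):

Kate > Carol > Leo > Frank > Iris > Nate


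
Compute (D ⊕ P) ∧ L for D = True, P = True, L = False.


D = True, P = True, L = False
Step 1: D ⊕ P = True XOR True = False
Step 2: False ∧ L = False AND False = False
XOR true when exactly one of D,P is true; then AND with L.

False


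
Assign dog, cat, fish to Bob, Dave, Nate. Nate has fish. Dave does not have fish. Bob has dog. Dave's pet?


From clues:
  Nate → fish
  Bob → dog
By elimination, Dave gets the remaining.

cat


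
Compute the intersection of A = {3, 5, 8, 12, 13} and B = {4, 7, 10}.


A = {3, 5, 8, 12, 13}
B = {4, 7, 10}
Operation: intersection
Elements in both: none

∅


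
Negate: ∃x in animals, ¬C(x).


Original: ∃x ¬C(x)
Rule: ¬∀→∃, ¬∃→∀, negate predicate.
Negation: ∀x C(x)

∀x C(x)


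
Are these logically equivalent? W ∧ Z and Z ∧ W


Expression 1: W ∧ Z
Expression 2: Z ∧ W
Truth table (W Z | Expr1 Expr2):
  T T |   T     T
  T F |   F     F
  F T |   F     F
  F F |   F     F
All 4 rows agree, so the expressions are logically equivalent.

Yes


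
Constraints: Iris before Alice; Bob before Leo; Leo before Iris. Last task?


Constraints: Iris before Alice; Bob before Leo; Leo before Iris
The last task can have nothing scheduled after it, so it must never appear on the left of a 'before'.
Tasks appearing before some other task: Iris, Bob, Leo.
The only task not in that list is Alice → it is last.

Alice


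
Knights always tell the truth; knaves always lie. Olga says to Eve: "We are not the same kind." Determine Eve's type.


Olga says: "We are not the same kind."
Case 1: Olga is a Knight (truth-teller)
  Statement is true → they ARE different → Eve is a Knave
Case 2: Olga is a Knave (liar)
  Statement is false → they are NOT different → Eve is a Knave
In both cases, Eve is a Knave.

Knave


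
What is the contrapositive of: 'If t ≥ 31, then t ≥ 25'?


Original: If t ≥ 31, then t ≥ 25
Contrapositive: If ¬Q, then ¬P
Negate Q: not (t ≥ 25)
Negate P: not (t ≥ 31)

If not (t ≥ 25), then not (t ≥ 31).


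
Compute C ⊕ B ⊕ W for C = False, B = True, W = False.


C = False, B = True, W = False
Step 1: C ⊕ B = False XOR True = True
Step 2: True ⊕ W = True XOR False = True
XOR is true when an odd number of operands are true.

True


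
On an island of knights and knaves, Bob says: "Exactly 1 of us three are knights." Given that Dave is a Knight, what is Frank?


Bob claims exactly 1 knights among Bob, Dave, Frank.
Given: Dave is a Knight.

Case 1: Bob is a Knight (tells truth)
  Then exactly 1 of the three are knights.
  Counting Bob, Dave: 2 knight(s) so far. Need -1 more → impossible.
Case 2: Bob is a Knave (lies)
  Then the count is NOT 1.
  If Frank = Knave, count = 1 = 1 → claim would be true, contradicts lie.
  If Frank = Knight, count = 2 ≠ 1 → lie confirmed ✓

Frank is a Knight.

Knight


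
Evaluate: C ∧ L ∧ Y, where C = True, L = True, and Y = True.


C = True, L = True, Y = True
Step 1: C ∧ L = True AND True = True
Step 2: (True) ∧ Y = (True) AND True = True
AND is true only when ALL operands are true.

True


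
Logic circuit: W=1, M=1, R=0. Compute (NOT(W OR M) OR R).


W OR M = 1
NOT(1) = 0
0 OR 0 = 0

0


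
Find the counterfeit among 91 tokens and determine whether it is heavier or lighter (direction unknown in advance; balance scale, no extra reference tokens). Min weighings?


Let n = 91. 182 possibilities (n tokens × lighter/heavier); each weighing has 3 outcomes.
Bound for k weighings: say the first weighing puts j tokens on each pan. If it tips, the 2j weighed tokens remain suspects (each with a known direction) and k-1 weighings give 3^(k-1) outcomes; 3^(k-1) is odd, so 2j ≤ 3^(k-1) - 1. If it balances, the n - 2j unweighed tokens remain with direction unknown: 2(n - 2j) ≤ 3^(k-1) - 1 by the same parity argument. Adding, n ≤ (3^(k-1) - 1) + (3^(k-1) - 1)/2 = (3^k - 3)/2, and the classical three-group strategy achieves this (3 tokens in 2 weighings, 12 in 3, 39 in 4, 120 in 5).
So we need the smallest k with (3^k - 3)/2 ≥ 91.
k = 4: (3^4 - 3)/2 = 39 < 91 ✗
k = 5: (3^5 - 3)/2 = 120 ≥ 91 ✓

5


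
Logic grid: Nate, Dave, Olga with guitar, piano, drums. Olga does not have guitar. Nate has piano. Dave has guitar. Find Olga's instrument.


From clues:
  Nate → piano
  Dave → guitar
By elimination, Olga gets the remaining.

drums


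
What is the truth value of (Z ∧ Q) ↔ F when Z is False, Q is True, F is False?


Z = False, Q = True, F = False
Step 1: Z ∧ Q = False AND True = False
Step 2: (False) ↔ F: true when both sides have same truth value.
Result: False ↔ False = True

True


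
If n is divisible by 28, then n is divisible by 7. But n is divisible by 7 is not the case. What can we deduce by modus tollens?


Modus tollens: P → Q, ¬Q ⊢ ¬P
P: n is divisible by 28
Q: n is divisible by 7
We have P → Q and Q is false.
By modus tollens, P must be false.

It is not the case that n is divisible by 28


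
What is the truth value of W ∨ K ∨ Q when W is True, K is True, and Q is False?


W = True, K = True, Q = False
Step 1: W ∨ K = True OR True = True
Step 2: True ∨ Q = True OR False = True
OR is true when at least one operand is true.

True


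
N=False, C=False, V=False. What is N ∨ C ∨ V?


N = False, C = False, V = False
Expression: N ∨ C ∨ V
Step 1: N ∨ C = False OR False = False
Step 2: (False) ∨ V = False OR False = False

False


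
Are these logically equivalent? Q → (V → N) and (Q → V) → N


Expression 1: Q → (V → N)
Expression 2: (Q → V) → N
Truth table (Q V N | Expr1 Expr2):
  T T T |   T     T
  T T F |   F     F
  T F T |   T     T
  T F F |   T     T
  F T T |   T     T
  F T F |   T     F   ← differ
  F F T |   T     T
  F F F |   T     F   ← differ
Counterexample: Q=F, V=T, N=F gives Expr1 = T but Expr2 = F, so the expressions are NOT logically equivalent.

No


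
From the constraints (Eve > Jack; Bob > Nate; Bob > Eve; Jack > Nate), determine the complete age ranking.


Constraints: Eve > Jack; Bob > Nate; Bob > Eve; Jack > Nate
Method: at each step, the next-highest is the one remaining person who never appears on the smaller side of a constraint between remaining people.
  Step 1: remaining {Bob, Eve, Nate, Jack}; on the smaller side: {Eve, Nate, Jack} → Bob is next (Bob > Nate; Bob > Eve).
  Step 2: remaining {Eve, Nate, Jack}; on the smaller side: {Nate, Jack} → Eve is next (Eve > Jack).
  Step 3: remaining {Nate, Jack}; on the smaller side: {Nate} → Jack is next (Jack > Nate).
  Step 4: only Nate remains → lowest.
Final ranking (highest to lowest):

Bob > Eve > Jack > Nate


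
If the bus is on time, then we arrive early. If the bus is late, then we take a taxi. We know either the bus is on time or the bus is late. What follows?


Constructive dilemma: (P → Q) ∧ (R → S), P ∨ R ⊢ Q ∨ S
Premise 1: the bus is on time → we arrive early
Premise 2: the bus is late → we take a taxi
Premise 3: the bus is on time ∨ the bus is late
Case 1: Assuming the bus is on time, then by Premise 1, we arrive early.
Case 2: Assuming the bus is late, then by Premise 2, we take a taxi.
Since one of the bus is on time or the bus is late must hold, we get we arrive early or we take a taxi.

We arrive early or we take a taxi.


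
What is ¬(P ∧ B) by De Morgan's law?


De Morgan's law: ¬(P ∧ Q) ≡ ¬P ∨ ¬Q
¬(P ∧ B) = ¬P ∨ ¬B

¬P ∨ ¬B


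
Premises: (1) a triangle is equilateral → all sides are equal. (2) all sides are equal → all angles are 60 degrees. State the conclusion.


Hypothetical syllogism: P → Q, Q → R ⊢ P → R
Premise 1: a triangle is equilateral → all sides are equal
Premise 2: all sides are equal → all angles are 60 degrees
Chain the implications: the middle term (all sides are equal) links the two.
Conclusion: If a triangle is equilateral, then all angles are 60 degrees.

If a triangle is equilateral, then all angles are 60 degrees.


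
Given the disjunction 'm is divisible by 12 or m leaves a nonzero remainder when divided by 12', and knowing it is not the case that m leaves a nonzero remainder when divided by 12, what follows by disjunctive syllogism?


Disjunctive syllogism: P ∨ Q, ¬P ⊢ Q
Disjunction: m is divisible by 12 ∨ m leaves a nonzero remainder when divided by 12
We know it is not the case that m leaves a nonzero remainder when divided by 12.
By disjunctive syllogism, the other disjunct must be true.

m is divisible by 12


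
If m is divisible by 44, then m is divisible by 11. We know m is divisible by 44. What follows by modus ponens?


Modus ponens: P → Q, P ⊢ Q
P: m is divisible by 44
Q: m is divisible by 11
We have P → Q and P is true.
By modus ponens, Q must be true.

m is divisible by 11


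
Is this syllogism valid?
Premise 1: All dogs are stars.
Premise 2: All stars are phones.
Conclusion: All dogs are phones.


Premise 1: All dogs are stars.
Premise 2: All stars are phones.
Conclusion: All dogs are phones.
Barbara syllogism (AAA-1): All A are B, All B are C → All A are C.
Middle term (stars) distributed in premise 2.

Valid


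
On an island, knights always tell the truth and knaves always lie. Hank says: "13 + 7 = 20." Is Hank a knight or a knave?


Statement: "13 + 7 = 20."
Actual: 13 + 7 = 20
Claimed: 20
Statement is TRUE → Hank tells the truth → Knight

Knight


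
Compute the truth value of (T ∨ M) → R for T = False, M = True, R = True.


T = False, M = True, R = True
Step 1: T ∨ M = False OR True = True
Step 2: (True) → R: false only when antecedent=True and R=False.
Result: True

True


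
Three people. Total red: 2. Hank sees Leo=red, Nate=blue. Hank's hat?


Total red = 2, seen red = 1
Own red = 2 - 1 = 1
Hank's hat is red.

red


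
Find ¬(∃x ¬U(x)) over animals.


Original: ∃x ¬U(x)
Rule: ¬∀→∃, ¬∃→∀, negate predicate.
Negation: ∀x U(x)

∀x U(x)


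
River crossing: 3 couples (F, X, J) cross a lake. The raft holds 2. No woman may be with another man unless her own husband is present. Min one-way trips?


Label couples F, X, J (H = husband, W = wife).
Counting alone: 6 people, the raft carries 2 and someone must bring it back, so each round trip nets at most +1 on the far side until the last crossing → at least 9 trips. The jealousy constraint makes 9 impossible; the shortest valid schedule has 11:
1. WF+WX →  (far: WF,WX; near: HF,HX,HJ,WJ)
2. WF ←       (far: WX; near: HF,HX,HJ,WF,WJ)
3. WF+WJ →  (far: WF,WX,WJ; near: HF,HX,HJ)
4. WF ←       (far: WX,WJ; near: HF,HX,HJ,WF)
5. HX+HJ →  (far: HX,WX,HJ,WJ; near: HF,WF)
6. HX+WX ←  (far: HJ,WJ; near: HF,WF,HX,WX)
7. HF+HX →  (far: HF,HX,HJ,WJ; near: WF,WX)
8. WJ ←       (far: HF,HX,HJ; near: WF,WX,WJ)
9. WF+WX →  (far: HF,WF,HX,WX,HJ; near: WJ)
10. HJ ←      (far: HF,WF,HX,WX; near: HJ,WJ)
11. HJ+WJ → (far: all six; near: empty)
In every state each wife is either with her husband or with no other man.
Minimum trips = 11

11


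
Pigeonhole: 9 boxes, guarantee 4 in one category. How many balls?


Pigeonhole: to guarantee k in one of n categories, need (k-1)×n + 1.
k = 4, n = 9
Minimum = (4-1) × 9 + 1 = 3 × 9 + 1

28


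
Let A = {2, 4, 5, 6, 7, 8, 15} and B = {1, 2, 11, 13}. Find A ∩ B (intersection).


A = {2, 4, 5, 6, 7, 8, 15}
B = {1, 2, 11, 13}
Operation: intersection
Elements in both: 2

{2}


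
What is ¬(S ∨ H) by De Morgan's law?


De Morgan's law: ¬(P ∨ Q) ≡ ¬P ∧ ¬Q
¬(S ∨ H) = ¬S ∧ ¬H

¬S ∧ ¬H


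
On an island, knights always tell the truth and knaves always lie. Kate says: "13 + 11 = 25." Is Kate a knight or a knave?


Statement: "13 + 11 = 25."
Actual: 13 + 11 = 24
Claimed: 25
Statement is FALSE → Kate lies → Knave

Knave


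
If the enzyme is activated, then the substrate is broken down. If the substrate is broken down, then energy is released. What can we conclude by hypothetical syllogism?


Hypothetical syllogism: P → Q, Q → R ⊢ P → R
Premise 1: the enzyme is activated → the substrate is broken down
Premise 2: the substrate is broken down → energy is released
Chain the implications: the middle term (the substrate is broken down) links the two.
Conclusion: If the enzyme is activated, then energy is released.

If the enzyme is activated, then energy is released.


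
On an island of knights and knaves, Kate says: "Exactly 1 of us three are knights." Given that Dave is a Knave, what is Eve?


Kate claims exactly 1 knights among Kate, Dave, Eve.
Given: Dave is a Knave.

Case 1: Kate is a Knight (tells truth)
  Then exactly 1 of the three are knights.
  Counting Kate, Dave: 1 knight(s) so far. Need 0 more → Eve = Knave.
Case 2: Kate is a Knave (lies)
  Then the count is NOT 1.
  If Eve = Knight, count = 1 = 1 → claim would be true, contradicts lie.
  If Eve = Knave, count = 0 ≠ 1 → lie confirmed ✓

Eve is a Knave.

Knave


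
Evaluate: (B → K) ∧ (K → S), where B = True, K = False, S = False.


B = True, K = False, S = False
Step 1: B → K is false only when B=True and K=False. Result: False
Step 2: K → S is false only when K=True and S=False. Result: True
Step 3: False ∧ True = False

False


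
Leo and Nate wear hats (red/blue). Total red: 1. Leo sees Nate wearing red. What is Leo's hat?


Total red = 1, Nate = red
Red accounted for: 1
Remaining for Leo: 0
Leo's hat is blue.

blue


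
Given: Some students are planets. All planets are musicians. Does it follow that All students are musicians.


Premise 1: Some students are planets.
Premise 2: All planets are musicians.
Conclusion: All students are musicians.
Fallacy: illicit minor. The minor term (students) is distributed in the conclusion ('All students ...') but undistributed in its premise ('Some students are planets' doesn't cover all students).
Only 'Some students are musicians' follows, not 'All'.

Invalid


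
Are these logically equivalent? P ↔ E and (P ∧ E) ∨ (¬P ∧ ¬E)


Expression 1: P ↔ E
Expression 2: (P ∧ E) ∨ (¬P ∧ ¬E)
Truth table (P E | Expr1 Expr2):
  T T |   T     T
  T F |   F     F
  F T |   F     F
  F F |   T     T
All 4 rows agree, so the expressions are logically equivalent.

Yes


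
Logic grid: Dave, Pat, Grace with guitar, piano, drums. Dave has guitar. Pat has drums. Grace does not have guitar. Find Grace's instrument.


From clues:
  Pat → drums
  Dave → guitar
By elimination, Grace gets the remaining.

piano


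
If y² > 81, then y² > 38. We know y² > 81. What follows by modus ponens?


Modus ponens: P → Q, P ⊢ Q
P: y² > 81
Q: y² > 38
We have P → Q and P is true.
By modus ponens, Q must be true.

y² > 38


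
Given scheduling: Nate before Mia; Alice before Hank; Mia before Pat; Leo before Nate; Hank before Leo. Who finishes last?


Constraints: Nate before Mia; Alice before Hank; Mia before Pat; Leo before Nate; Hank before Leo
The last task can have nothing scheduled after it, so it must never appear on the left of a 'before'.
Tasks appearing before some other task: Nate, Alice, Mia, Leo, Hank.
The only task not in that list is Pat → it is last.

Pat


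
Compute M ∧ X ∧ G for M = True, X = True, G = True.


M = True, X = True, G = True
Step 1: M ∧ X = True AND True = True
Step 2: (True) ∧ G = (True) AND True = True
AND is true only when ALL operands are true.

True


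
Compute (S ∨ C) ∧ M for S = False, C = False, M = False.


S = False, C = False, M = False
Step 1: S ∨ C = False OR False = False
Step 2: False ∧ M = False AND False = False
OR is true when at least one operand is true; AND requires both.

False


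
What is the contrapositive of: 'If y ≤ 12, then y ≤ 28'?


Original: If y ≤ 12, then y ≤ 28
Contrapositive: If ¬Q, then ¬P
Negate Q: not (y ≤ 28)
Negate P: not (y ≤ 12)

If not (y ≤ 28), then not (y ≤ 12).


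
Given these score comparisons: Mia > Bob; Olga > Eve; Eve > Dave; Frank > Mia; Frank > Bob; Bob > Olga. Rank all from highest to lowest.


Constraints: Mia > Bob; Olga > Eve; Eve > Dave; Frank > Mia; Frank > Bob; Bob > Olga
Method: at each step, the next-highest is the one remaining person who never appears on the smaller side of a constraint between remaining people.
  Step 1: remaining {Eve, Mia, Frank, Bob, Dave, Olga}; on the smaller side: {Eve, Mia, Bob, Dave, Olga} → Frank is next (Frank > Mia; Frank > Bob).
  Step 2: remaining {Eve, Mia, Bob, Dave, Olga}; on the smaller side: {Eve, Bob, Dave, Olga} → Mia is next (Mia > Bob).
  Step 3: remaining {Eve, Bob, Dave, Olga}; on the smaller side: {Eve, Dave, Olga} → Bob is next (Bob > Olga).
  Step 4: remaining {Eve, Dave, Olga}; on the smaller side: {Eve, Dave} → Olga is next (Olga > Eve).
  Step 5: remaining {Eve, Dave}; on the smaller side: {Dave} → Eve is next (Eve > Dave).
  Step 6: only Dave remains → lowest.
Final ranking (highest to lowest):

Frank > Mia > Bob > Olga > Eve > Dave


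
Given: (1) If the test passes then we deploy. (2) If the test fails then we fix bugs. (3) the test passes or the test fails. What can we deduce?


Constructive dilemma: (P → Q) ∧ (R → S), P ∨ R ⊢ Q ∨ S
Premise 1: the test passes → we deploy
Premise 2: the test fails → we fix bugs
Premise 3: the test passes ∨ the test fails
Case 1: Assuming the test passes, then by Premise 1, we deploy.
Case 2: Assuming the test fails, then by Premise 2, we fix bugs.
Since one of the test passes or the test fails must hold, we get we deploy or we fix bugs.

We deploy or we fix bugs.


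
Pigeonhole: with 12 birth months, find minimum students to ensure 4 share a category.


Pigeonhole: to guarantee k in one of n categories, need (k-1)×n + 1.
k = 4, n = 12
Minimum = (4-1) × 12 + 1 = 3 × 12 + 1

37


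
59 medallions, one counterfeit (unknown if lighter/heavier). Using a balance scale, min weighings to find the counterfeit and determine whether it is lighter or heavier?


Let n = 59. 118 possibilities (n medallions × lighter/heavier); each weighing has 3 outcomes.
Bound for k weighings: say the first weighing puts j medallions on each pan. If it tips, the 2j weighed medallions remain suspects (each with a known direction) and k-1 weighings give 3^(k-1) outcomes; 3^(k-1) is odd, so 2j ≤ 3^(k-1) - 1. If it balances, the n - 2j unweighed medallions remain with direction unknown: 2(n - 2j) ≤ 3^(k-1) - 1 by the same parity argument. Adding, n ≤ (3^(k-1) - 1) + (3^(k-1) - 1)/2 = (3^k - 3)/2, and the classical three-group strategy achieves this (3 medallions in 2 weighings, 12 in 3, 39 in 4, 120 in 5).
So we need the smallest k with (3^k - 3)/2 ≥ 59.
k = 4: (3^4 - 3)/2 = 39 < 59 ✗
k = 5: (3^5 - 3)/2 = 120 ≥ 59 ✓

5


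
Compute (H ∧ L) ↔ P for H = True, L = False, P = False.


H = True, L = False, P = False
Step 1: H ∧ L = True AND False = False
Step 2: (False) ↔ P: true when both sides have same truth value.
Result: False ↔ False = True

True


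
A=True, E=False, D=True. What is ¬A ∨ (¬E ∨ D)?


A = True, E = False, D = True
Expression: ¬A ∨ (¬E ∨ D)
Step 1: ¬E = NOT False = True
Step 2: ¬E ∨ D = True OR True = True
Step 3: ¬A = NOT True = False
Step 4: (False) ∨ (True) = False OR True = True

True


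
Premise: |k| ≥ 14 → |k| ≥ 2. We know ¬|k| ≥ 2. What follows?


Modus tollens: P → Q, ¬Q ⊢ ¬P
P: |k| ≥ 14
Q: |k| ≥ 2
We have P → Q and Q is false.
By modus tollens, P must be false.

It is not the case that |k| ≥ 14


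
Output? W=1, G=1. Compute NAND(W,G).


W AND G = 1
NOT(1) = 0

0


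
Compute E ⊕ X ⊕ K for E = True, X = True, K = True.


E = True, X = True, K = True
Step 1: E ⊕ X = True XOR True = False
Step 2: False ⊕ K = False XOR True = True
XOR is true when an odd number of operands are true.

True


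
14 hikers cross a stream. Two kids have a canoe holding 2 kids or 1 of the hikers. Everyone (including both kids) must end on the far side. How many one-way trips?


Per crossing of one of the hikers: kids→, one←, one of the hikers→, one← = 4 trips
14 × 4 = 56, + 1 final kids→ = 57
Minimum trips = 57

57


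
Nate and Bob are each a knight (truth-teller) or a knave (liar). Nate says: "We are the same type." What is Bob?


Nate says: "We are the same type."
Case 1: Nate is a Knight (truth-teller)
  Statement is true → they ARE the same → Bob is also a Knight
Case 2: Nate is a Knave (liar)
  Statement is false → they are NOT the same → Bob is a Knight
In both cases, Bob is a Knight.

Knight


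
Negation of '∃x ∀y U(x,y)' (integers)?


Original: ∃x ∀y U(x,y)
Rule: ¬∀→∃, ¬∃→∀, negate predicate.
Negation: ∀x ∃y ¬U(x,y)

∀x ∃y ¬U(x,y)


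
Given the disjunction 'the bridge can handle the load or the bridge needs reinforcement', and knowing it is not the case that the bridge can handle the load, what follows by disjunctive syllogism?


Disjunctive syllogism: P ∨ Q, ¬P ⊢ Q
Disjunction: the bridge can handle the load ∨ the bridge needs reinforcement
We know it is not the case that the bridge can handle the load.
By disjunctive syllogism, the other disjunct must be true.

The bridge needs reinforcement


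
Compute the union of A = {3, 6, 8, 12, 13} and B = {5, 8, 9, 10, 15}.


A = {3, 6, 8, 12, 13}
B = {5, 8, 9, 10, 15}
Operation: union
All elements combined: 3, 5, 6, 8, 9, 10, 12, 13, 15

{3, 5, 6, 8, 9, 10, 12, 13, 15}


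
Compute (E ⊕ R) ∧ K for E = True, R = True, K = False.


E = True, R = True, K = False
Step 1: E ⊕ R = True XOR True = False
Step 2: False ∧ K = False AND False = False
XOR true when exactly one of E,R is true; then AND with K.

False


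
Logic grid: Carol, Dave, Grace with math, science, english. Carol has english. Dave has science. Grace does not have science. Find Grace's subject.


From clues:
  Carol → english
  Dave → science
By elimination, Grace gets the remaining.

math


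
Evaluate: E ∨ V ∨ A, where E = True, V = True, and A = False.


E = True, V = True, A = False
Step 1: E ∨ V = True OR True = True
Step 2: True ∨ A = True OR False = True
OR is true when at least one operand is true.

True


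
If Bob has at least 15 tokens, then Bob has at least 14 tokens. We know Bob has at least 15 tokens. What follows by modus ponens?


Modus ponens: P → Q, P ⊢ Q
P: Bob has at least 15 tokens
Q: Bob has at least 14 tokens
We have P → Q and P is true.
By modus ponens, Q must be true.

Bob has at least 14 tokens


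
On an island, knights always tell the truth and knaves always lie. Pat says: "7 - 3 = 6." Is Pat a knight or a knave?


Statement: "7 - 3 = 6."
Actual: 7 - 3 = 4
Claimed: 6
Statement is FALSE → Pat lies → Knave

Knave


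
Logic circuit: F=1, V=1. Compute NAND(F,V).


F AND V = 1
NOT(1) = 0

0


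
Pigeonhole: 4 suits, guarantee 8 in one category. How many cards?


Pigeonhole: to guarantee k in one of n categories, need (k-1)×n + 1.
k = 8, n = 4
Minimum = (8-1) × 4 + 1 = 7 × 4 + 1

29


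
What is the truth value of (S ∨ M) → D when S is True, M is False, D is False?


S = True, M = False, D = False
Step 1: S ∨ M = True OR False = True
Step 2: (True) → D: false only when antecedent=True and D=False.
Result: False

False


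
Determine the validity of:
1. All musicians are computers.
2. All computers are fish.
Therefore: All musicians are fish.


Premise 1: All musicians are computers.
Premise 2: All computers are fish.
Conclusion: All musicians are fish.
Barbara syllogism (AAA-1): All A are B, All B are C → All A are C.
Middle term (computers) distributed in premise 2.

Valid


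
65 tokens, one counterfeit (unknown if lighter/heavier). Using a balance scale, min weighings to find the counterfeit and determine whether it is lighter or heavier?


Let n = 65. 130 possibilities (n tokens × lighter/heavier); each weighing has 3 outcomes.
Bound for k weighings: say the first weighing puts j tokens on each pan. If it tips, the 2j weighed tokens remain suspects (each with a known direction) and k-1 weighings give 3^(k-1) outcomes; 3^(k-1) is odd, so 2j ≤ 3^(k-1) - 1. If it balances, the n - 2j unweighed tokens remain with direction unknown: 2(n - 2j) ≤ 3^(k-1) - 1 by the same parity argument. Adding, n ≤ (3^(k-1) - 1) + (3^(k-1) - 1)/2 = (3^k - 3)/2, and the classical three-group strategy achieves this (3 tokens in 2 weighings, 12 in 3, 39 in 4, 120 in 5).
So we need the smallest k with (3^k - 3)/2 ≥ 65.
k = 4: (3^4 - 3)/2 = 39 < 65 ✗
k = 5: (3^5 - 3)/2 = 120 ≥ 65 ✓

5


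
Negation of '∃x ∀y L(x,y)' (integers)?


Original: ∃x ∀y L(x,y)
Rule: ¬∀→∃, ¬∃→∀, negate predicate.
Negation: ∀x ∃y ¬L(x,y)

∀x ∃y ¬L(x,y)


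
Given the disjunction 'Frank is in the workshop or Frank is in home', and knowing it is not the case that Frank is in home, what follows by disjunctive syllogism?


Disjunctive syllogism: P ∨ Q, ¬P ⊢ Q
Disjunction: Frank is in the workshop ∨ Frank is in home
We know it is not the case that Frank is in home.
By disjunctive syllogism, the other disjunct must be true.

Frank is in the workshop


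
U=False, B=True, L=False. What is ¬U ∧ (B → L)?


U = False, B = True, L = False
Expression: ¬U ∧ (B → L)
Step 1: ¬U = NOT False = True
Step 2: B → L = True → False (false only if B=True, L=False) = False
Step 3: (True) ∧ (False) = True AND False = False

False


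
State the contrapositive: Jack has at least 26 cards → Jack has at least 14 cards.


Original: If Jack has at least 26 cards, then Jack has at least 14 cards
Contrapositive: If ¬Q, then ¬P
Negate Q: not (Jack has at least 14 cards)
Negate P: not (Jack has at least 26 cards)

If not (Jack has at least 14 cards), then not (Jack has at least 26 cards).


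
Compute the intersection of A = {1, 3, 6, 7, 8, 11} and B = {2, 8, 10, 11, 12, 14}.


A = {1, 3, 6, 7, 8, 11}
B = {2, 8, 10, 11, 12, 14}
Operation: intersection
Elements in both: 8, 11

{8, 11}


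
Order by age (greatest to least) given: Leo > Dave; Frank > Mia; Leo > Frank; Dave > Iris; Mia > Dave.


Constraints: Leo > Dave; Frank > Mia; Leo > Frank; Dave > Iris; Mia > Dave
Method: at each step, the next-highest is the one remaining person who never appears on the smaller side of a constraint between remaining people.
  Step 1: remaining {Frank, Leo, Mia, Iris, Dave}; on the smaller side: {Frank, Mia, Iris, Dave} → Leo is next (Leo > Dave; Leo > Frank).
  Step 2: remaining {Frank, Mia, Iris, Dave}; on the smaller side: {Mia, Iris, Dave} → Frank is next (Frank > Mia).
  Step 3: remaining {Mia, Iris, Dave}; on the smaller side: {Iris, Dave} → Mia is next (Mia > Dave).
  Step 4: remaining {Iris, Dave}; on the smaller side: {Iris} → Dave is next (Dave > Iris).
  Step 5: only Iris remains → lowest.
Final ranking (highest to lowest):

Leo > Frank > Mia > Dave > Iris


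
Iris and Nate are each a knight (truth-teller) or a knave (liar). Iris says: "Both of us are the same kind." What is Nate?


Iris says: "Both of us are the same kind."
Case 1: Iris is a Knight (truth-teller)
  Statement is true → they ARE the same → Nate is also a Knight
Case 2: Iris is a Knave (liar)
  Statement is false → they are NOT the same → Nate is a Knight
In both cases, Nate is a Knight.

Knight


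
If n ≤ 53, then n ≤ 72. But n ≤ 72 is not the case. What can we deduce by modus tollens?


Modus tollens: P → Q, ¬Q ⊢ ¬P
P: n ≤ 53
Q: n ≤ 72
We have P → Q and Q is false.
By modus tollens, P must be false.

It is not the case that n ≤ 53


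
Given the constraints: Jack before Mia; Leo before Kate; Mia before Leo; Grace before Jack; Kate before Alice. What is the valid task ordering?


Constraints: Jack before Mia; Leo before Kate; Mia before Leo; Grace before Jack; Kate before Alice
Method: repeatedly schedule the remaining task that has no remaining task required before it.
  Step 1: remaining {Mia, Grace, Leo, Jack, Kate, Alice}; every task except Grace still has a predecessor pending → schedule Grace.
  Step 2: remaining {Mia, Leo, Jack, Kate, Alice}; every task except Jack still has a predecessor pending → schedule Jack.
  Step 3: remaining {Mia, Leo, Kate, Alice}; every task except Mia still has a predecessor pending → schedule Mia.
  Step 4: remaining {Leo, Kate, Alice}; every task except Leo still has a predecessor pending → schedule Leo.
  Step 5: remaining {Kate, Alice}; every task except Kate still has a predecessor pending → schedule Kate.
  Step 6: only Alice remains → schedule Alice.
Resulting order:

Grace → Jack → Mia → Leo → Kate → Alice


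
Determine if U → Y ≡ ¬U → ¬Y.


Expression 1: U → Y
Expression 2: ¬U → ¬Y
Truth table (U Y | Expr1 Expr2):
  T T |   T     T
  T F |   F     T   ← differ
  F T |   T     F   ← differ
  F F |   T     T
Counterexample: U=T, Y=F gives Expr1 = F but Expr2 = T, so the expressions are NOT logically equivalent.

No


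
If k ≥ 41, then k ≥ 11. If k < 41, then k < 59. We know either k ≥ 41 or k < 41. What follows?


Constructive dilemma: (P → Q) ∧ (R → S), P ∨ R ⊢ Q ∨ S
Premise 1: k ≥ 41 → k ≥ 11
Premise 2: k < 41 → k < 59
Premise 3: k ≥ 41 ∨ k < 41
Case 1: Assuming k ≥ 41, then by Premise 1, k ≥ 11.
Case 2: Assuming k < 41, then by Premise 2, k < 59.
Since one of k ≥ 41 or k < 41 must hold, we get k ≥ 11 or k < 59.

k ≥ 11 or k < 59.


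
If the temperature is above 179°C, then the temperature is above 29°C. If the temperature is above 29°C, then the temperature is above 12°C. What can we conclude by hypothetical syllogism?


Hypothetical syllogism: P → Q, Q → R ⊢ P → R
Premise 1: the temperature is above 179°C → the temperature is above 29°C
Premise 2: the temperature is above 29°C → the temperature is above 12°C
Chain the implications: the middle term (the temperature is above 29°C) links the two.
Conclusion: If the temperature is above 179°C, then the temperature is above 12°C.

If the temperature is above 179°C, then the temperature is above 12°C.


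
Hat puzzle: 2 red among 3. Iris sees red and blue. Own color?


Total red = 2, seen red = 1
Own red = 2 - 1 = 1
Iris's hat is red.

red


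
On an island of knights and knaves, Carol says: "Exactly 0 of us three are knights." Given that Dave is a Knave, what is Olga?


Carol claims exactly 0 knights among Carol, Dave, Olga.
Given: Dave is a Knave.

Case 1: Carol is a Knight (tells truth)
  Then exactly 0 of the three are knights.
  Counting Carol, Dave: 1 knight(s) so far. Need -1 more → impossible.
Case 2: Carol is a Knave (lies)
  Then the count is NOT 0.
  If Olga = Knave, count = 0 = 0 → claim would be true, contradicts lie.
  If Olga = Knight, count = 1 ≠ 0 → lie confirmed ✓

Olga is a Knight.

Knight


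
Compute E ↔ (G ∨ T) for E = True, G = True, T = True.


E = True, G = True, T = True
Step 1: G ∨ T = True OR True = True
Step 2: E ↔ (True): true when both sides have same truth value.
Result: True ↔ True = True

True


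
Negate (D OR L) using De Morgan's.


De Morgan's law: ¬(P ∨ Q) ≡ ¬P ∧ ¬Q
¬(D ∨ L) = ¬D ∧ ¬L

¬D ∧ ¬L
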